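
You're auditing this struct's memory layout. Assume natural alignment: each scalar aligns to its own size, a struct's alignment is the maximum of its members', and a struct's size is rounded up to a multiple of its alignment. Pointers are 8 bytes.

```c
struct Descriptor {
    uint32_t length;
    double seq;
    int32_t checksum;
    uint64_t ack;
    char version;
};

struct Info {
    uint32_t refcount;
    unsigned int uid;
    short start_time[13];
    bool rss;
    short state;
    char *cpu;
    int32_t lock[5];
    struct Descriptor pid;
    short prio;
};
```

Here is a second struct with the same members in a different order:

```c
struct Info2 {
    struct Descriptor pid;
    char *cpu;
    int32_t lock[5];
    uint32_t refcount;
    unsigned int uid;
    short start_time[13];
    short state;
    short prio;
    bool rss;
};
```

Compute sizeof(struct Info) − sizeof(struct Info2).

8

Descriptor: 0..4  length  (4B, 4-aligned); 4..8  -- padding (4B); 8..16  seq  (8B, 8-aligned); 16..20  checksum  (4B, 4-aligned); 20..24  -- padding (4B); 24..32  ack  (8B, 8-aligned); 32..33  version  (1B, 1-aligned); 33..40  -- tail padding (7B); sizeof = 40, alignof = 8
0..4  refcount  (4B, 4-aligned)
4..8  uid  (4B, 4-aligned)
8..34  start_time  (26B, 2-aligned)
34..35  rss  (1B, 1-aligned)
35..36  -- padding (1B)
36..38  state  (2B, 2-aligned)
38..40  -- padding (2B)
40..48  cpu  (8B, 8-aligned)
48..68  lock  (20B, 4-aligned)
68..72  -- padding (4B)
72..112  pid  (40B, 8-aligned)
112..114  prio  (2B, 2-aligned)
114..120  -- tail padding (6B)
sizeof = 120, alignof = 8
— Info2 —
0..40  pid  (40B, 8-aligned)
40..48  cpu  (8B, 8-aligned)
48..68  lock  (20B, 4-aligned)
68..72  refcount  (4B, 4-aligned)
72..76  uid  (4B, 4-aligned)
76..102  start_time  (26B, 2-aligned)
102..104  state  (2B, 2-aligned)
104..106  prio  (2B, 2-aligned)
106..107  rss  (1B, 1-aligned)
107..112  -- tail padding (5B)
sizeof = 112, alignof = 8
120 − 112 = 8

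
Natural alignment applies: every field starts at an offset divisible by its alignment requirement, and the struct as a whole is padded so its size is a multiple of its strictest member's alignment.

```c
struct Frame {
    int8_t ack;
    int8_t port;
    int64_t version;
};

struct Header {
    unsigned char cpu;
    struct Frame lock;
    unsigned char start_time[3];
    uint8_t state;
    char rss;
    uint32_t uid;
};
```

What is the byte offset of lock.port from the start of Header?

Frame: ack at 0 (size 1, align 1) → ends 1; port at 1 (size 1, align 1) → ends 2; pad 6 to align 8 for version; version at 8 (size 8, align 8) → ends 16; total 16 bytes, alignment 8
cpu at 0 (size 1, align 1) → ends 1
pad 7 to align 8 for lock
lock at 8 (size 16, align 8) → ends 24
within Frame: port at 1
8 + 1 = 9

9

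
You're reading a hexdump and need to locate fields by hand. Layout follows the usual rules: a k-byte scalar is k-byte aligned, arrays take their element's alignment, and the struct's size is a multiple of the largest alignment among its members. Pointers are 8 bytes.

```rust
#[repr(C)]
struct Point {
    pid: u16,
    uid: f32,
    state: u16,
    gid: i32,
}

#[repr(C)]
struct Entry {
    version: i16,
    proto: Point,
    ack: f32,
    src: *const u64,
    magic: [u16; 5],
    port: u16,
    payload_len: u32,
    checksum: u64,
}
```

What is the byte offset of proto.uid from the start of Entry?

Point: @0: pid [2B, align 2] → 2; +2 pad (align 4); @4: uid [4B, align 4] → 8; @8: state [2B, align 2] → 10; +2 pad (align 4); @12: gid [4B, align 4] → 16; size 16, align 4
@0: version [2B, align 2] → 2
+2 pad (align 4)
@4: proto [16B, align 4] → 20
within Point: uid at 4
4 + 4 = 8

8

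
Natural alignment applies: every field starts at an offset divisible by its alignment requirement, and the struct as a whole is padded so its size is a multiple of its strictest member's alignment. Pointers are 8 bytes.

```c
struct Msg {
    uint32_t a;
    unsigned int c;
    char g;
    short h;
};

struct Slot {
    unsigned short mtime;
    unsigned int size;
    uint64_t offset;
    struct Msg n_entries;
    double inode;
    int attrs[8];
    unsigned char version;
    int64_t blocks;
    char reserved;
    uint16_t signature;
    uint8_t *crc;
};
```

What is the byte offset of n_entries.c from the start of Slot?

20

Msg: @0: a [4B, align 4] → 4; @4: c [4B, align 4] → 8; @8: g [1B, align 1] → 9; +1 pad (align 2); @10: h [2B, align 2] → 12; size 12, align 4
@0: mtime [2B, align 2] → 2
+2 pad (align 4)
@4: size [4B, align 4] → 8
@8: offset [8B, align 8] → 16
@16: n_entries [12B, align 4] → 28
within Msg: c at 4
16 + 4 = 20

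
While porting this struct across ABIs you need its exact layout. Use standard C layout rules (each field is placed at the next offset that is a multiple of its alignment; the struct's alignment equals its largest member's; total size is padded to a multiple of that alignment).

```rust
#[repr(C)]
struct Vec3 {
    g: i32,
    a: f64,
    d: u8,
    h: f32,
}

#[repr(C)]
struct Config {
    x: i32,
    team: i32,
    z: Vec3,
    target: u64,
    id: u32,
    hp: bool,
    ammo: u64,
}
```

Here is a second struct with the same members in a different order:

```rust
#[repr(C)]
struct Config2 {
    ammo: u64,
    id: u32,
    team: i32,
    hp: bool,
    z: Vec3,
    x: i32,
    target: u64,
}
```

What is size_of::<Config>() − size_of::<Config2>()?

Vec3: g at 0 (size 4, align 4) → ends 4; pad 4 to align 8 for a; a at 8 (size 8, align 8) → ends 16; d at 16 (size 1, align 1) → ends 17; pad 3 to align 4 for h; h at 20 (size 4, align 4) → ends 24; total 24 bytes, alignment 8
x at 0 (size 4, align 4) → ends 4
team at 4 (size 4, align 4) → ends 8
z at 8 (size 24, align 8) → ends 32
target at 32 (size 8, align 8) → ends 40
id at 40 (size 4, align 4) → ends 44
hp at 44 (size 1, align 1) → ends 45
pad 3 to align 8 for ammo
ammo at 48 (size 8, align 8) → ends 56
total 56 bytes, alignment 8
— Config2 —
ammo at 0 (size 8, align 8) → ends 8
id at 8 (size 4, align 4) → ends 12
team at 12 (size 4, align 4) → ends 16
hp at 16 (size 1, align 1) → ends 17
pad 7 to align 8 for z
z at 24 (size 24, align 8) → ends 48
x at 48 (size 4, align 4) → ends 52
pad 4 to align 8 for target
target at 56 (size 8, align 8) → ends 64
total 64 bytes, alignment 8
56 − 64 = -8

-8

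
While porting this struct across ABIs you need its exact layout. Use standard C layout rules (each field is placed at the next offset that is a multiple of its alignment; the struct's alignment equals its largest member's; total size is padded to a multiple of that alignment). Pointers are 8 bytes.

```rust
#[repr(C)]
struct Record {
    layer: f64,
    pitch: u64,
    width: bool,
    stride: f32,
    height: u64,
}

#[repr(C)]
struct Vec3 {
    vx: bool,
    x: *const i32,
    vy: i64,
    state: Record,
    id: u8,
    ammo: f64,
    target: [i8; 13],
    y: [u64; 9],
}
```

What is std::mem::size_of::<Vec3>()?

160 bytes

Record: 0..8  layer  (8B, 8-aligned); 8..16  pitch  (8B, 8-aligned); 16..17  width  (1B, 1-aligned); 17..20  -- padding (3B); 20..24  stride  (4B, 4-aligned); 24..32  height  (8B, 8-aligned); sizeof = 32, alignof = 8
0..1  vx  (1B, 1-aligned)
1..8  -- padding (7B)
8..16  x  (8B, 8-aligned)
16..24  vy  (8B, 8-aligned)
24..56  state  (32B, 8-aligned)
56..57  id  (1B, 1-aligned)
57..64  -- padding (7B)
64..72  ammo  (8B, 8-aligned)
72..85  target  (13B, 1-aligned)
85..88  -- padding (3B)
88..160  y  (72B, 8-aligned)
sizeof = 160, alignof = 8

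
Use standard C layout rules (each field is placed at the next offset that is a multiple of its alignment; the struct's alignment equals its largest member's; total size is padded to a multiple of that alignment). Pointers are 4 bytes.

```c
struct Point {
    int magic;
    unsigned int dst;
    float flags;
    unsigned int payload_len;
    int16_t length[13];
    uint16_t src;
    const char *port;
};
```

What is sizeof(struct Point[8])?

0..4  magic  (4B, 4-aligned)
4..8  dst  (4B, 4-aligned)
8..12  flags  (4B, 4-aligned)
12..16  payload_len  (4B, 4-aligned)
16..42  length  (26B, 2-aligned)
42..44  src  (2B, 2-aligned)
44..48  port  (4B, 4-aligned)
sizeof = 48, alignof = 4
array of 8: 8 × 48 = 384

384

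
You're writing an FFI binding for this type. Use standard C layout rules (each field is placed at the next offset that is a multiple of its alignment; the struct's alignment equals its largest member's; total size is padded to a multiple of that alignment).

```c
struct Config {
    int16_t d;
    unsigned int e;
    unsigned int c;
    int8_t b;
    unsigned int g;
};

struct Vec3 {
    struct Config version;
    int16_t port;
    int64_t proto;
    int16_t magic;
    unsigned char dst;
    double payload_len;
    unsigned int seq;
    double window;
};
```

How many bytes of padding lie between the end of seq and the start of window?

4

Config: 0..2  d  (2B, 2-aligned); 2..4  -- padding (2B); 4..8  e  (4B, 4-aligned); 8..12  c  (4B, 4-aligned); 12..13  b  (1B, 1-aligned); 13..16  -- padding (3B); 16..20  g  (4B, 4-aligned); sizeof = 20, alignof = 4
0..20  version  (20B, 4-aligned)
20..22  port  (2B, 2-aligned)
22..24  -- padding (2B)
24..32  proto  (8B, 8-aligned)
32..34  magic  (2B, 2-aligned)
34..35  dst  (1B, 1-aligned)
35..40  -- padding (5B)
40..48  payload_len  (8B, 8-aligned)
48..52  seq  (4B, 4-aligned)
52..56  -- padding (4B)
56..64  window  (8B, 8-aligned)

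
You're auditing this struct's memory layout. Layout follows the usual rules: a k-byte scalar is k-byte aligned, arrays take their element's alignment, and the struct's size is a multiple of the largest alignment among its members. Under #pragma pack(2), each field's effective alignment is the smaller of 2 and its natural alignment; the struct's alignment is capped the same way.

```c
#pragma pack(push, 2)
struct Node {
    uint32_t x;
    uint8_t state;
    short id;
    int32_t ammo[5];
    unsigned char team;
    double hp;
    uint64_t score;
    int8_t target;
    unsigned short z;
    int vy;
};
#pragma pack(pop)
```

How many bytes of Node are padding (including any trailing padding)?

x at 0 (size 4, align 2) → ends 4
state at 4 (size 1, align 1) → ends 5
pad 1 to align 2 for id
id at 6 (size 2, align 2) → ends 8
ammo at 8 (size 20, align 2) → ends 28
team at 28 (size 1, align 1) → ends 29
pad 1 to align 2 for hp
hp at 30 (size 8, align 2) → ends 38
score at 38 (size 8, align 2) → ends 46
target at 46 (size 1, align 1) → ends 47
pad 1 to align 2 for z
z at 48 (size 2, align 2) → ends 50
vy at 50 (size 4, align 2) → ends 54
total 54 bytes, alignment 2
data bytes 51, size 54 → padding 3

3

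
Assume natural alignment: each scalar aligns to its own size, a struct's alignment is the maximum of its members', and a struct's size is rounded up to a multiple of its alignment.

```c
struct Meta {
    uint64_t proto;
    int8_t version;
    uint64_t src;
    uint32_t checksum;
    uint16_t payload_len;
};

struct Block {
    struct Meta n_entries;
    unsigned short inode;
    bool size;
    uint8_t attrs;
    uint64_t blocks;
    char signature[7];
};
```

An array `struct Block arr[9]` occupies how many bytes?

Meta: 0..8  proto  (8B, 8-aligned); 8..9  version  (1B, 1-aligned); 9..16  -- padding (7B); 16..24  src  (8B, 8-aligned); 24..28  checksum  (4B, 4-aligned); 28..30  payload_len  (2B, 2-aligned); 30..32  -- tail padding (2B); sizeof = 32, alignof = 8
0..32  n_entries  (32B, 8-aligned)
32..34  inode  (2B, 2-aligned)
34..35  size  (1B, 1-aligned)
35..36  attrs  (1B, 1-aligned)
36..40  -- padding (4B)
40..48  blocks  (8B, 8-aligned)
48..55  signature  (7B, 1-aligned)
55..56  -- tail padding (1B)
sizeof = 56, alignof = 8
array of 9: 9 × 56 = 504

504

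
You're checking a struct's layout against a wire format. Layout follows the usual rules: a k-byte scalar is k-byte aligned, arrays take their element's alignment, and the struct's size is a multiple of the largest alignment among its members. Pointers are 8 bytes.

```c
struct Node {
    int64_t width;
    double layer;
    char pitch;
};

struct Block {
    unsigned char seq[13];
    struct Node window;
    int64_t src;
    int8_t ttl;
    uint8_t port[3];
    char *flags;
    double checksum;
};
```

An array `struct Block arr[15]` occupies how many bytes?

Node: @0: width [8B, align 8] → 8; @8: layer [8B, align 8] → 16; @16: pitch [1B, align 1] → 17; +7 tail pad (align 8); size 24, align 8
@0: seq [13B, align 1] → 13
+3 pad (align 8)
@16: window [24B, align 8] → 40
@40: src [8B, align 8] → 48
@48: ttl [1B, align 1] → 49
@49: port [3B, align 1] → 52
+4 pad (align 8)
@56: flags [8B, align 8] → 64
@64: checksum [8B, align 8] → 72
size 72, align 8
array of 15: 15 × 72 = 1080

1080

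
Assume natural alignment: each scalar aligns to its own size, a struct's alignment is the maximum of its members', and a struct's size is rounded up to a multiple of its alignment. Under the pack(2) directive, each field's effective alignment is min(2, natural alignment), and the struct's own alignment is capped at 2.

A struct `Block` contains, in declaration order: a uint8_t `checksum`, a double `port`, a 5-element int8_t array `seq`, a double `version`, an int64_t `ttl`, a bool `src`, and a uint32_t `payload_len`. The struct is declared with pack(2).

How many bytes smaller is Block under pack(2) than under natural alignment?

10

natural layout:
  @0: checksum [1B, align 1] → 1
  +7 pad (align 8)
  @8: port [8B, align 8] → 16
  @16: seq [5B, align 1] → 21
  +3 pad (align 8)
  @24: version [8B, align 8] → 32
  @32: ttl [8B, align 8] → 40
  @40: src [1B, align 1] → 41
  +3 pad (align 4)
  @44: payload_len [4B, align 4] → 48
  size 48, align 8
packed(2) layout:
  @0: checksum [1B, align 1] → 1
  +1 pad (align 2)
  @2: port [8B, align 2] → 10
  @10: seq [5B, align 1] → 15
  +1 pad (align 2)
  @16: version [8B, align 2] → 24
  @24: ttl [8B, align 2] → 32
  @32: src [1B, align 1] → 33
  +1 pad (align 2)
  @34: payload_len [4B, align 2] → 38
  size 38, align 2
48 − 38 = 10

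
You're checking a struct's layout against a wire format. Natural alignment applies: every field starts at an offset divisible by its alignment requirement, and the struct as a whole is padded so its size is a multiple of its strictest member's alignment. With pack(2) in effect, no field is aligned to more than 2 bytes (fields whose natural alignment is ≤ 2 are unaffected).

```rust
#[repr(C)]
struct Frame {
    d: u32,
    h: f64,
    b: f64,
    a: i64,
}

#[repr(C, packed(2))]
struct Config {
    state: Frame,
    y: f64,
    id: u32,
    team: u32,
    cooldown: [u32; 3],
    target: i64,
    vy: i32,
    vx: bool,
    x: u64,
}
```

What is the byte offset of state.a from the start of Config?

Frame: 0..4  d  (4B, 4-aligned); 4..8  -- padding (4B); 8..16  h  (8B, 8-aligned); 16..24  b  (8B, 8-aligned); 24..32  a  (8B, 8-aligned); sizeof = 32, alignof = 8
0..32  state  (32B, 2-aligned)
within Frame: a at 24
0 + 24 = 24

24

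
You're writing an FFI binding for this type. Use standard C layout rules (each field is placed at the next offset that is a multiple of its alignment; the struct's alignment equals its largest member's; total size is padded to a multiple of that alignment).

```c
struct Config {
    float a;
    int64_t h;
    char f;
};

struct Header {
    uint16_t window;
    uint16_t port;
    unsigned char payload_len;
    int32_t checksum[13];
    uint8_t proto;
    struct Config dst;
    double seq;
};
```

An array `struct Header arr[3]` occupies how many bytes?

Config: @0: a [4B, align 4] → 4; +4 pad (align 8); @8: h [8B, align 8] → 16; @16: f [1B, align 1] → 17; +7 tail pad (align 8); size 24, align 8
@0: window [2B, align 2] → 2
@2: port [2B, align 2] → 4
@4: payload_len [1B, align 1] → 5
+3 pad (align 4)
@8: checksum [52B, align 4] → 60
@60: proto [1B, align 1] → 61
+3 pad (align 8)
@64: dst [24B, align 8] → 88
@88: seq [8B, align 8] → 96
size 96, align 8
array of 3: 3 × 96 = 288

288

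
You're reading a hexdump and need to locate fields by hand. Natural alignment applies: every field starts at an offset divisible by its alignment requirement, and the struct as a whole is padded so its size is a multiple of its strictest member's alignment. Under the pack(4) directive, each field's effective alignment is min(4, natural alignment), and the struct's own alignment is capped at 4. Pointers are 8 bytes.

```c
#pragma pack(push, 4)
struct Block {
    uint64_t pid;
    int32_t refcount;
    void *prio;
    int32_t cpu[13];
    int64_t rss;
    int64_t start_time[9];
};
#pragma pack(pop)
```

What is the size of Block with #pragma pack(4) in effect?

152

0..8  pid  (8B, 4-aligned)
8..12  refcount  (4B, 4-aligned)
12..20  prio  (8B, 4-aligned)
20..72  cpu  (52B, 4-aligned)
72..80  rss  (8B, 4-aligned)
80..152  start_time  (72B, 4-aligned)
sizeof = 152, alignof = 4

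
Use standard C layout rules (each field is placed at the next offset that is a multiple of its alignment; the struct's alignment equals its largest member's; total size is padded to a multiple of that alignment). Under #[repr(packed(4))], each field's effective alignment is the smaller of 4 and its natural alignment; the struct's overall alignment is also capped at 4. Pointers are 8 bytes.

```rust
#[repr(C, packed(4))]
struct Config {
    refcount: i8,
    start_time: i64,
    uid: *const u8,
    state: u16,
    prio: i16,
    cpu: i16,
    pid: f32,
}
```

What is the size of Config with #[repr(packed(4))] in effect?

32

0..1  refcount  (1B, 1-aligned)
1..4  -- padding (3B)
4..12  start_time  (8B, 4-aligned)
12..20  uid  (8B, 4-aligned)
20..22  state  (2B, 2-aligned)
22..24  prio  (2B, 2-aligned)
24..26  cpu  (2B, 2-aligned)
26..28  -- padding (2B)
28..32  pid  (4B, 4-aligned)
sizeof = 32, alignof = 4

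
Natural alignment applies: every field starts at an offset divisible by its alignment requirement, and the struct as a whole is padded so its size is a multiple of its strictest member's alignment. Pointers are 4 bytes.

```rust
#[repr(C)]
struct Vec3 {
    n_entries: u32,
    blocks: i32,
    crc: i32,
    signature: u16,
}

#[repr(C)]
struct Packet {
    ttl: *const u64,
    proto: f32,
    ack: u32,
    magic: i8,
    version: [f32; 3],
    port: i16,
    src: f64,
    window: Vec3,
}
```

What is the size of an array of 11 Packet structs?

616

Vec3: 0..4  n_entries  (4B, 4-aligned); 4..8  blocks  (4B, 4-aligned); 8..12  crc  (4B, 4-aligned); 12..14  signature  (2B, 2-aligned); 14..16  -- tail padding (2B); sizeof = 16, alignof = 4
0..4  ttl  (4B, 4-aligned)
4..8  proto  (4B, 4-aligned)
8..12  ack  (4B, 4-aligned)
12..13  magic  (1B, 1-aligned)
13..16  -- padding (3B)
16..28  version  (12B, 4-aligned)
28..30  port  (2B, 2-aligned)
30..32  -- padding (2B)
32..40  src  (8B, 8-aligned)
40..56  window  (16B, 4-aligned)
sizeof = 56, alignof = 8
array of 11: 11 × 56 = 616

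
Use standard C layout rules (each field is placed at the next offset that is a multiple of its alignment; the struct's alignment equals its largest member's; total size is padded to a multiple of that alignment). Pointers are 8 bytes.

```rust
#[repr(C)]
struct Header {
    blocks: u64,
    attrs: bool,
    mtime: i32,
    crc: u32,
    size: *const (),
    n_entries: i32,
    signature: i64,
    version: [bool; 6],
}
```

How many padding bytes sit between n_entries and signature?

4

0..8  blocks  (8B, 8-aligned)
8..9  attrs  (1B, 1-aligned)
9..12  -- padding (3B)
12..16  mtime  (4B, 4-aligned)
16..20  crc  (4B, 4-aligned)
20..24  -- padding (4B)
24..32  size  (8B, 8-aligned)
32..36  n_entries  (4B, 4-aligned)
36..40  -- padding (4B)
40..48  signature  (8B, 8-aligned)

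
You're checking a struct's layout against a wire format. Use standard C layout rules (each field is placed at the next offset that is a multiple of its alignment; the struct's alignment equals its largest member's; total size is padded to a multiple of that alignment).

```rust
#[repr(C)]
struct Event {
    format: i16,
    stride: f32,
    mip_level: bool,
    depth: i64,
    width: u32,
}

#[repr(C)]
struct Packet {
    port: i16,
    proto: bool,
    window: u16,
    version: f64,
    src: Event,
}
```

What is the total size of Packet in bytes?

48 bytes

Event: 0..2  format  (2B, 2-aligned); 2..4  -- padding (2B); 4..8  stride  (4B, 4-aligned); 8..9  mip_level  (1B, 1-aligned); 9..16  -- padding (7B); 16..24  depth  (8B, 8-aligned); 24..28  width  (4B, 4-aligned); 28..32  -- tail padding (4B); sizeof = 32, alignof = 8
0..2  port  (2B, 2-aligned)
2..3  proto  (1B, 1-aligned)
3..4  -- padding (1B)
4..6  window  (2B, 2-aligned)
6..8  -- padding (2B)
8..16  version  (8B, 8-aligned)
16..48  src  (32B, 8-aligned)
sizeof = 48, alignof = 8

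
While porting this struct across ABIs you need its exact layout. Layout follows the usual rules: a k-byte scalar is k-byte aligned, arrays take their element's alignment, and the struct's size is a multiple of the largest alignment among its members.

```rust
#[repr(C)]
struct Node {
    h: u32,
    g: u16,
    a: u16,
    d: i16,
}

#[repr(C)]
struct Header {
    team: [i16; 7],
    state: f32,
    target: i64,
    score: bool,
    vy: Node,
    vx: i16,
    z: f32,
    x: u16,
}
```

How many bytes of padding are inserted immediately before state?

Node: h at 0 (size 4, align 4) → ends 4; g at 4 (size 2, align 2) → ends 6; a at 6 (size 2, align 2) → ends 8; d at 8 (size 2, align 2) → ends 10; tail pad 2 to reach multiple of 4; total 12 bytes, alignment 4
team at 0 (size 14, align 2) → ends 14
pad 2 to align 4 for state
state at 16 (size 4, align 4) → ends 20

2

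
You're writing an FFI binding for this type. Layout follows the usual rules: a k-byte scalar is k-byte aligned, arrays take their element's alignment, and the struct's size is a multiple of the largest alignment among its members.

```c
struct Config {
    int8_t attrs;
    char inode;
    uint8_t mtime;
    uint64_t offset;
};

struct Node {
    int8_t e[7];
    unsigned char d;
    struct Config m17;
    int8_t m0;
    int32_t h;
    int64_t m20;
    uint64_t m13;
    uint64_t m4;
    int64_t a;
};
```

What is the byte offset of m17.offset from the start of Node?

Config: @0: attrs [1B, align 1] → 1; @1: inode [1B, align 1] → 2; @2: mtime [1B, align 1] → 3; +5 pad (align 8); @8: offset [8B, align 8] → 16; size 16, align 8
@0: e [7B, align 1] → 7
@7: d [1B, align 1] → 8
@8: m17 [16B, align 8] → 24
within Config: offset at 8
8 + 8 = 16

16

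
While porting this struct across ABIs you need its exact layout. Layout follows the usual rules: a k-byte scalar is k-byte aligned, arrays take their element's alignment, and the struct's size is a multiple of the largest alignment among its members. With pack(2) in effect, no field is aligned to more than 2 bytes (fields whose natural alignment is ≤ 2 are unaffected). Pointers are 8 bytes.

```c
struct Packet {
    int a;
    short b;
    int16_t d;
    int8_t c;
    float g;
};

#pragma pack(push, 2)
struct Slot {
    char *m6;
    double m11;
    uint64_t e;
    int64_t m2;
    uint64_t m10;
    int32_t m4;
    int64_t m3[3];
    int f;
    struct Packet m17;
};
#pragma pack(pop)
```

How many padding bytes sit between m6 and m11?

Packet: @0: a [4B, align 4] → 4; @4: b [2B, align 2] → 6; @6: d [2B, align 2] → 8; @8: c [1B, align 1] → 9; +3 pad (align 4); @12: g [4B, align 4] → 16; size 16, align 4
@0: m6 [8B, align 2] → 8
@8: m11 [8B, align 2] → 16

0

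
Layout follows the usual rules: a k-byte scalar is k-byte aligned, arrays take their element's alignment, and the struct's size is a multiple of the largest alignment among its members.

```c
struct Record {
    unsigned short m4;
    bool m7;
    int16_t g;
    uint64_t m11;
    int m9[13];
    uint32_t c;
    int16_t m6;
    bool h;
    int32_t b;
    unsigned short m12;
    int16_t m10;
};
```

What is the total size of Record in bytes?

m4 at 0 (size 2, align 2) → ends 2
m7 at 2 (size 1, align 1) → ends 3
pad 1 to align 2 for g
g at 4 (size 2, align 2) → ends 6
pad 2 to align 8 for m11
m11 at 8 (size 8, align 8) → ends 16
m9 at 16 (size 52, align 4) → ends 68
c at 68 (size 4, align 4) → ends 72
m6 at 72 (size 2, align 2) → ends 74
h at 74 (size 1, align 1) → ends 75
pad 1 to align 4 for b
b at 76 (size 4, align 4) → ends 80
m12 at 80 (size 2, align 2) → ends 82
m10 at 82 (size 2, align 2) → ends 84
tail pad 4 to reach multiple of 8
total 88 bytes, alignment 8

88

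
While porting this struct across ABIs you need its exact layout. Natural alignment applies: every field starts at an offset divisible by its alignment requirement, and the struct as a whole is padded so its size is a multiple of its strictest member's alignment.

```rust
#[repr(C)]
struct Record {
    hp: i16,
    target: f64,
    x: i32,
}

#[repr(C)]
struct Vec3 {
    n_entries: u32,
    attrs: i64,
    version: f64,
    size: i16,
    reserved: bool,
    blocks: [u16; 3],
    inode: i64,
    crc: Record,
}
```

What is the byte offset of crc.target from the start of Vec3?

Record: @0: hp [2B, align 2] → 2; +6 pad (align 8); @8: target [8B, align 8] → 16; @16: x [4B, align 4] → 20; +4 tail pad (align 8); size 24, align 8
@0: n_entries [4B, align 4] → 4
+4 pad (align 8)
@8: attrs [8B, align 8] → 16
@16: version [8B, align 8] → 24
@24: size [2B, align 2] → 26
@26: reserved [1B, align 1] → 27
+1 pad (align 2)
@28: blocks [6B, align 2] → 34
+6 pad (align 8)
@40: inode [8B, align 8] → 48
@48: crc [24B, align 8] → 72
within Record: target at 8
48 + 8 = 56

56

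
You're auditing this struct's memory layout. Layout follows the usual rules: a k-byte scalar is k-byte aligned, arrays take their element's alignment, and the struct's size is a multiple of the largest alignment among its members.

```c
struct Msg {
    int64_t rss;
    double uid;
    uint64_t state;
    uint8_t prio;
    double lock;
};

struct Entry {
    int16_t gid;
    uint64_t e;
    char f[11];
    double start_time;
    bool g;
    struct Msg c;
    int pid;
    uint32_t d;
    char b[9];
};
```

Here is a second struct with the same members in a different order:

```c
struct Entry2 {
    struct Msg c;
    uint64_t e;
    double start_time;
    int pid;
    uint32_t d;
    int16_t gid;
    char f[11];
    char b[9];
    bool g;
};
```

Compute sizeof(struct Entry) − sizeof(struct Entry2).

24

Msg: 0..8  rss  (8B, 8-aligned); 8..16  uid  (8B, 8-aligned); 16..24  state  (8B, 8-aligned); 24..25  prio  (1B, 1-aligned); 25..32  -- padding (7B); 32..40  lock  (8B, 8-aligned); sizeof = 40, alignof = 8
0..2  gid  (2B, 2-aligned)
2..8  -- padding (6B)
8..16  e  (8B, 8-aligned)
16..27  f  (11B, 1-aligned)
27..32  -- padding (5B)
32..40  start_time  (8B, 8-aligned)
40..41  g  (1B, 1-aligned)
41..48  -- padding (7B)
48..88  c  (40B, 8-aligned)
88..92  pid  (4B, 4-aligned)
92..96  d  (4B, 4-aligned)
96..105  b  (9B, 1-aligned)
105..112  -- tail padding (7B)
sizeof = 112, alignof = 8
— Entry2 —
0..40  c  (40B, 8-aligned)
40..48  e  (8B, 8-aligned)
48..56  start_time  (8B, 8-aligned)
56..60  pid  (4B, 4-aligned)
60..64  d  (4B, 4-aligned)
64..66  gid  (2B, 2-aligned)
66..77  f  (11B, 1-aligned)
77..86  b  (9B, 1-aligned)
86..87  g  (1B, 1-aligned)
87..88  -- tail padding (1B)
sizeof = 88, alignof = 8
112 − 88 = 24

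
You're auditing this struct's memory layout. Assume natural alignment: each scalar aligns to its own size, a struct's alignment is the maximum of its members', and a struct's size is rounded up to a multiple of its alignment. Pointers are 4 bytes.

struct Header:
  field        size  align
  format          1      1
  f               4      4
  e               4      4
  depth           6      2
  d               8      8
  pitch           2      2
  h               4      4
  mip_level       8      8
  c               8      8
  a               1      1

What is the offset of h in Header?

@0: format [1B, align 1] → 1
+3 pad (align 4)
@4: f [4B, align 4] → 8
@8: e [4B, align 4] → 12
@12: depth [6B, align 2] → 18
+6 pad (align 8)
@24: d [8B, align 8] → 32
@32: pitch [2B, align 2] → 34
+2 pad (align 4)
@36: h [4B, align 4] → 40

36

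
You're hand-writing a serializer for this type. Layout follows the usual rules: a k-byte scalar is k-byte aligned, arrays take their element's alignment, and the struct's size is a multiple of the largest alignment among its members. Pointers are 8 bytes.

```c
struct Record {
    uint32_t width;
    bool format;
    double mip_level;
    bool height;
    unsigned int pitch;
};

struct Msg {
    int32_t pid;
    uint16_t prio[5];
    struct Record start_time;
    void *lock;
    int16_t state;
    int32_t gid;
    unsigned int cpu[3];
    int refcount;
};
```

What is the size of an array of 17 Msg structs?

Record: width at 0 (size 4, align 4) → ends 4; format at 4 (size 1, align 1) → ends 5; pad 3 to align 8 for mip_level; mip_level at 8 (size 8, align 8) → ends 16; height at 16 (size 1, align 1) → ends 17; pad 3 to align 4 for pitch; pitch at 20 (size 4, align 4) → ends 24; total 24 bytes, alignment 8
pid at 0 (size 4, align 4) → ends 4
prio at 4 (size 10, align 2) → ends 14
pad 2 to align 8 for start_time
start_time at 16 (size 24, align 8) → ends 40
lock at 40 (size 8, align 8) → ends 48
state at 48 (size 2, align 2) → ends 50
pad 2 to align 4 for gid
gid at 52 (size 4, align 4) → ends 56
cpu at 56 (size 12, align 4) → ends 68
refcount at 68 (size 4, align 4) → ends 72
total 72 bytes, alignment 8
array of 17: 17 × 72 = 1224

1224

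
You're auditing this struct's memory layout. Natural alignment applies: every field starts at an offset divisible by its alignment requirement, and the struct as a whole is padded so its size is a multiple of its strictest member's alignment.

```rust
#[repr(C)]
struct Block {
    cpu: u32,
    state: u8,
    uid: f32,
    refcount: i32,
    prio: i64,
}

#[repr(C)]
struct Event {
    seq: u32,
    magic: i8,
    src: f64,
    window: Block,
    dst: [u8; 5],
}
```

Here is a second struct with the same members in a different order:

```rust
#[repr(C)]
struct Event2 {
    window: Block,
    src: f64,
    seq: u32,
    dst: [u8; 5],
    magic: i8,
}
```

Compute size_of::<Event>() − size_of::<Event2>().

0

Block: 0..4  cpu  (4B, 4-aligned); 4..5  state  (1B, 1-aligned); 5..8  -- padding (3B); 8..12  uid  (4B, 4-aligned); 12..16  refcount  (4B, 4-aligned); 16..24  prio  (8B, 8-aligned); sizeof = 24, alignof = 8
0..4  seq  (4B, 4-aligned)
4..5  magic  (1B, 1-aligned)
5..8  -- padding (3B)
8..16  src  (8B, 8-aligned)
16..40  window  (24B, 8-aligned)
40..45  dst  (5B, 1-aligned)
45..48  -- tail padding (3B)
sizeof = 48, alignof = 8
— Event2 —
0..24  window  (24B, 8-aligned)
24..32  src  (8B, 8-aligned)
32..36  seq  (4B, 4-aligned)
36..41  dst  (5B, 1-aligned)
41..42  magic  (1B, 1-aligned)
42..48  -- tail padding (6B)
sizeof = 48, alignof = 8
48 − 48 = 0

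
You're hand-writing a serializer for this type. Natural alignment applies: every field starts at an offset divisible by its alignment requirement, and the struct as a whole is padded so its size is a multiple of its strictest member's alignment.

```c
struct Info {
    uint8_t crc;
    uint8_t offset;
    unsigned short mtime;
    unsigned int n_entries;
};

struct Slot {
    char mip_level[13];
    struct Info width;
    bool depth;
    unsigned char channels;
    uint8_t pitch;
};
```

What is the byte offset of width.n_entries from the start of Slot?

20

Info: 0..1  crc  (1B, 1-aligned); 1..2  offset  (1B, 1-aligned); 2..4  mtime  (2B, 2-aligned); 4..8  n_entries  (4B, 4-aligned); sizeof = 8, alignof = 4
0..13  mip_level  (13B, 1-aligned)
13..16  -- padding (3B)
16..24  width  (8B, 4-aligned)
within Info: n_entries at 4
16 + 4 = 20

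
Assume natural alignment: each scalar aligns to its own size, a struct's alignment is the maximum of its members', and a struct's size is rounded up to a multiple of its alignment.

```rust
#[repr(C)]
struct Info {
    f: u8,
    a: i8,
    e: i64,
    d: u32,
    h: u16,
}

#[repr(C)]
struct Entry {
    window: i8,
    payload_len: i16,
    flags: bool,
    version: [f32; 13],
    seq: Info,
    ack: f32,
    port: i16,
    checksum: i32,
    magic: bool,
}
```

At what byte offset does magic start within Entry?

100

Info: f at 0 (size 1, align 1) → ends 1; a at 1 (size 1, align 1) → ends 2; pad 6 to align 8 for e; e at 8 (size 8, align 8) → ends 16; d at 16 (size 4, align 4) → ends 20; h at 20 (size 2, align 2) → ends 22; tail pad 2 to reach multiple of 8; total 24 bytes, alignment 8
window at 0 (size 1, align 1) → ends 1
pad 1 to align 2 for payload_len
payload_len at 2 (size 2, align 2) → ends 4
flags at 4 (size 1, align 1) → ends 5
pad 3 to align 4 for version
version at 8 (size 52, align 4) → ends 60
pad 4 to align 8 for seq
seq at 64 (size 24, align 8) → ends 88
ack at 88 (size 4, align 4) → ends 92
port at 92 (size 2, align 2) → ends 94
pad 2 to align 4 for checksum
checksum at 96 (size 4, align 4) → ends 100
magic at 100 (size 1, align 1) → ends 101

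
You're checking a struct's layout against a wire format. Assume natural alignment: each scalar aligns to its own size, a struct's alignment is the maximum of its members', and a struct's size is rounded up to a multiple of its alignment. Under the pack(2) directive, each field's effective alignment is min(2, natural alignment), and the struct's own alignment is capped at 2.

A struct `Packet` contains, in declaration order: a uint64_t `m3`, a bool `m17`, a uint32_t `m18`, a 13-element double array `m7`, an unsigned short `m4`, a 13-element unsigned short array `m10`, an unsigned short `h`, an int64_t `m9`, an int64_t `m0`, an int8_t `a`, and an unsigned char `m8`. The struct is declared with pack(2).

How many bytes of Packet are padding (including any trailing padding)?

m3 at 0 (size 8, align 2) → ends 8
m17 at 8 (size 1, align 1) → ends 9
pad 1 to align 2 for m18
m18 at 10 (size 4, align 2) → ends 14
m7 at 14 (size 104, align 2) → ends 118
m4 at 118 (size 2, align 2) → ends 120
m10 at 120 (size 26, align 2) → ends 146
h at 146 (size 2, align 2) → ends 148
m9 at 148 (size 8, align 2) → ends 156
m0 at 156 (size 8, align 2) → ends 164
a at 164 (size 1, align 1) → ends 165
m8 at 165 (size 1, align 1) → ends 166
total 166 bytes, alignment 2
data bytes 165, size 166 → padding 1

1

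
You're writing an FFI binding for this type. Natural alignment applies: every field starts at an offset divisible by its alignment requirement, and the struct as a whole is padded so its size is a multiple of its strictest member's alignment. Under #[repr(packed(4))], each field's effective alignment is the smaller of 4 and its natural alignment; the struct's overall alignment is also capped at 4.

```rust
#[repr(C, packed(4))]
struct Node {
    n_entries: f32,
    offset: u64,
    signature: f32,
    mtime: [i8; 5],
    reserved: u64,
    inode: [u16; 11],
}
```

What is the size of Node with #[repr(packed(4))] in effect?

n_entries at 0 (size 4, align 4) → ends 4
offset at 4 (size 8, align 4) → ends 12
signature at 12 (size 4, align 4) → ends 16
mtime at 16 (size 5, align 1) → ends 21
pad 3 to align 4 for reserved
reserved at 24 (size 8, align 4) → ends 32
inode at 32 (size 22, align 2) → ends 54
tail pad 2 to reach multiple of 4
total 56 bytes, alignment 4

56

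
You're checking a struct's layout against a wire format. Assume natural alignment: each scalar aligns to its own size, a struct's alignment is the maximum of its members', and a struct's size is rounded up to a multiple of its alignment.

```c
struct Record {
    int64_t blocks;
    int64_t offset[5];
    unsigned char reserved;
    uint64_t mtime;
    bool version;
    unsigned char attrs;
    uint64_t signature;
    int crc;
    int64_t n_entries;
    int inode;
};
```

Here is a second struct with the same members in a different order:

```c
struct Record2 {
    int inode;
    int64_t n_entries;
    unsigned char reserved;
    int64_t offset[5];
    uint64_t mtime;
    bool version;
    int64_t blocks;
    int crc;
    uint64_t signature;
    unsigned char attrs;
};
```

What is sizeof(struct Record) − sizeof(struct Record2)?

blocks at 0 (size 8, align 8) → ends 8
offset at 8 (size 40, align 8) → ends 48
reserved at 48 (size 1, align 1) → ends 49
pad 7 to align 8 for mtime
mtime at 56 (size 8, align 8) → ends 64
version at 64 (size 1, align 1) → ends 65
attrs at 65 (size 1, align 1) → ends 66
pad 6 to align 8 for signature
signature at 72 (size 8, align 8) → ends 80
crc at 80 (size 4, align 4) → ends 84
pad 4 to align 8 for n_entries
n_entries at 88 (size 8, align 8) → ends 96
inode at 96 (size 4, align 4) → ends 100
tail pad 4 to reach multiple of 8
total 104 bytes, alignment 8
— Record2 —
inode at 0 (size 4, align 4) → ends 4
pad 4 to align 8 for n_entries
n_entries at 8 (size 8, align 8) → ends 16
reserved at 16 (size 1, align 1) → ends 17
pad 7 to align 8 for offset
offset at 24 (size 40, align 8) → ends 64
mtime at 64 (size 8, align 8) → ends 72
version at 72 (size 1, align 1) → ends 73
pad 7 to align 8 for blocks
blocks at 80 (size 8, align 8) → ends 88
crc at 88 (size 4, align 4) → ends 92
pad 4 to align 8 for signature
signature at 96 (size 8, align 8) → ends 104
attrs at 104 (size 1, align 1) → ends 105
tail pad 7 to reach multiple of 8
total 112 bytes, alignment 8
104 − 112 = -8

-8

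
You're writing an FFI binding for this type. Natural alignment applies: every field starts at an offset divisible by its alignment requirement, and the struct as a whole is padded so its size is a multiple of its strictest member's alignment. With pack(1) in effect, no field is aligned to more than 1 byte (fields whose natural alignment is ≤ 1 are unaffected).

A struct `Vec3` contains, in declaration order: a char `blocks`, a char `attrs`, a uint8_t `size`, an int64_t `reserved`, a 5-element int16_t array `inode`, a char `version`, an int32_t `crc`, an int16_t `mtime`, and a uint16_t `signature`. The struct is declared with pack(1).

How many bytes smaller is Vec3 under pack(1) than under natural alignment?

natural layout:
  blocks at 0 (size 1, align 1) → ends 1
  attrs at 1 (size 1, align 1) → ends 2
  size at 2 (size 1, align 1) → ends 3
  pad 5 to align 8 for reserved
  reserved at 8 (size 8, align 8) → ends 16
  inode at 16 (size 10, align 2) → ends 26
  version at 26 (size 1, align 1) → ends 27
  pad 1 to align 4 for crc
  crc at 28 (size 4, align 4) → ends 32
  mtime at 32 (size 2, align 2) → ends 34
  signature at 34 (size 2, align 2) → ends 36
  tail pad 4 to reach multiple of 8
  total 40 bytes, alignment 8
packed(1) layout:
  blocks at 0 (size 1, align 1) → ends 1
  attrs at 1 (size 1, align 1) → ends 2
  size at 2 (size 1, align 1) → ends 3
  reserved at 3 (size 8, align 1) → ends 11
  inode at 11 (size 10, align 1) → ends 21
  version at 21 (size 1, align 1) → ends 22
  crc at 22 (size 4, align 1) → ends 26
  mtime at 26 (size 2, align 1) → ends 28
  signature at 28 (size 2, align 1) → ends 30
  total 30 bytes, alignment 1
40 − 30 = 10

10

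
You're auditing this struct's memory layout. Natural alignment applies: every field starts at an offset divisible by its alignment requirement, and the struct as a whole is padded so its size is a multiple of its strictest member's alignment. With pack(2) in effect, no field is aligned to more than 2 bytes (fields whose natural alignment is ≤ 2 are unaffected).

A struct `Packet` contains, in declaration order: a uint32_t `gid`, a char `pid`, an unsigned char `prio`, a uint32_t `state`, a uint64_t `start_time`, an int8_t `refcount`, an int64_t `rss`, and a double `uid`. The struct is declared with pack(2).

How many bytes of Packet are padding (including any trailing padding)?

gid at 0 (size 4, align 2) → ends 4
pid at 4 (size 1, align 1) → ends 5
prio at 5 (size 1, align 1) → ends 6
state at 6 (size 4, align 2) → ends 10
start_time at 10 (size 8, align 2) → ends 18
refcount at 18 (size 1, align 1) → ends 19
pad 1 to align 2 for rss
rss at 20 (size 8, align 2) → ends 28
uid at 28 (size 8, align 2) → ends 36
total 36 bytes, alignment 2
data bytes 35, size 36 → padding 1

1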